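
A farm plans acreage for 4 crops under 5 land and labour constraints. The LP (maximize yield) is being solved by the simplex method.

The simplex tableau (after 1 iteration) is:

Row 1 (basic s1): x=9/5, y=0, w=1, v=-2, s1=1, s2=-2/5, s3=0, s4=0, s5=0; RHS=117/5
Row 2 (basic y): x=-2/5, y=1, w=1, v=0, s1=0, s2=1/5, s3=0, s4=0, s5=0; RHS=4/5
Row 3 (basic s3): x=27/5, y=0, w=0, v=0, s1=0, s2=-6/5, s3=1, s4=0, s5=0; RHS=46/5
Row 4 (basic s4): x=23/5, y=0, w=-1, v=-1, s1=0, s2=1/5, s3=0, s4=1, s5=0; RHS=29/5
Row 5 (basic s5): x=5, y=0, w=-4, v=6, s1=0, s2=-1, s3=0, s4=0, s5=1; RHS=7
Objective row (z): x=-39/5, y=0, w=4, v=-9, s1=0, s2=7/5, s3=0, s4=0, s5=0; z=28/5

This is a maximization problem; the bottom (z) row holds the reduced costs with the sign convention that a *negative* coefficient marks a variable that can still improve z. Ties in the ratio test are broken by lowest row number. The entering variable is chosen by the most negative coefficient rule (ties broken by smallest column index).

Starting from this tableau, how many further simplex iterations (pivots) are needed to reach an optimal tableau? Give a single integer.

3

pivot: v in, s5 out → z = 161/10
pivot: w in, y out → z = 177/10
pivot: x in, s3 out → z = 1057/54
No improving column remains; optimal.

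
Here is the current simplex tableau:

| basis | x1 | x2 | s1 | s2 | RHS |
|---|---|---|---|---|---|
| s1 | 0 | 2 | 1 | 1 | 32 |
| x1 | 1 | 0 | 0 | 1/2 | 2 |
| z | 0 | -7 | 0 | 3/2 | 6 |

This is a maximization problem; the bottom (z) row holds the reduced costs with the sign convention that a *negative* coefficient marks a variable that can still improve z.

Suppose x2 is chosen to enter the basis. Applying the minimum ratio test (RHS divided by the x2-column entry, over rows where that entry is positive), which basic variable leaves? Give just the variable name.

s1

Ratios: row 1 (s1): 32/2 = 16; row 2 (x1): entry 0 ≤ 0, skip.
Minimum ratio 16 is in the s1 row, so s1 leaves.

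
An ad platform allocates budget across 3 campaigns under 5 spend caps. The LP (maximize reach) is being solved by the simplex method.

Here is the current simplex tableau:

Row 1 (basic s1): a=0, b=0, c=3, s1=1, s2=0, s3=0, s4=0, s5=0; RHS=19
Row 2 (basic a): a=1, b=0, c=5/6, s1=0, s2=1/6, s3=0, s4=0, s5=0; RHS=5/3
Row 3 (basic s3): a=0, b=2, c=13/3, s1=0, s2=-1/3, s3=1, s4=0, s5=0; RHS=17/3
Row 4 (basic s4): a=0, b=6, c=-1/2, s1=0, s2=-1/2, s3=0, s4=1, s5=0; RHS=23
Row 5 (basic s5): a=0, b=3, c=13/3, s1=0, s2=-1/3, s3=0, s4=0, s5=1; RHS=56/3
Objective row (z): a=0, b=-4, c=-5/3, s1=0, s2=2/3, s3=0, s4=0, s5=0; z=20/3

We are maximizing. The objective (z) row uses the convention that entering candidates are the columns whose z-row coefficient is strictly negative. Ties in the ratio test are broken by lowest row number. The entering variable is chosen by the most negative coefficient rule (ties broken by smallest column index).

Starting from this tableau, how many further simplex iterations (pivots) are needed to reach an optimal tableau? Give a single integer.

1

pivot: b in, s3 out → z = 18
No improving column remains; optimal.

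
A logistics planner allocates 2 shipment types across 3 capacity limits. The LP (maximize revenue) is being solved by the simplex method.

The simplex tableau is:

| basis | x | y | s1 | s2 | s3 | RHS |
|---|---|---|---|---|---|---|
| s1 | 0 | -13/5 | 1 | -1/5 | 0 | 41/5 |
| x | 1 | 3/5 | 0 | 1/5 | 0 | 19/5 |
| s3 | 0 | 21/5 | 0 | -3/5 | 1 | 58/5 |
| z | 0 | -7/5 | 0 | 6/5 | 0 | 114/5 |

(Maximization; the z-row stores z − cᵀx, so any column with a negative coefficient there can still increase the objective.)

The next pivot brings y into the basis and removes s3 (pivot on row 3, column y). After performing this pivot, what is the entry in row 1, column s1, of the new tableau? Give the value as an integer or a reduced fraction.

Pivot element is row 3, column y: 21/5.
Normalize row 3: new (row 3, s1) = 0/(21/5) = 0.
row 1 ← row 1 − (-13/5)·(new row 3): 1 − (-13/5)·0 = 1.

1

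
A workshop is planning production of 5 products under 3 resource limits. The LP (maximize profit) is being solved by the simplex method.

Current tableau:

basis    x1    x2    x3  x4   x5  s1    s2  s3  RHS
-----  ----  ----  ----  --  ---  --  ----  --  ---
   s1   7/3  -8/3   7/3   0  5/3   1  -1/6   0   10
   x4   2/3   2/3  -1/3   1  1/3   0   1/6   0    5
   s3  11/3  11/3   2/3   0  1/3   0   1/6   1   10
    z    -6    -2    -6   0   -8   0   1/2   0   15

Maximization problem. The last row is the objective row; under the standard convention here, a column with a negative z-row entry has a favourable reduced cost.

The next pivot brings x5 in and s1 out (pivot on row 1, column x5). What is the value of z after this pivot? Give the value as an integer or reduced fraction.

63

Minimum ratio for x5: 10/(5/3) = 6.
z changes by −(z-row coeff of x5)·ratio = −(-8)·6 = 48.
New z = 15 + 48 = 63.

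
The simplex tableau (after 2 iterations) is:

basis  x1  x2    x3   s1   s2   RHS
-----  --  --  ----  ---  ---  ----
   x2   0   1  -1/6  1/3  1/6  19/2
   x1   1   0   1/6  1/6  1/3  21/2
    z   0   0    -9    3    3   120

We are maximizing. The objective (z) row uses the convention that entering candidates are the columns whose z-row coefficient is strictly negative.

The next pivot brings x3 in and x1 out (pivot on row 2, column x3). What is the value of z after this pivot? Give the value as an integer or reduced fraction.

687

Minimum ratio for x3: (21/2)/(1/6) = 63.
z changes by −(z-row coeff of x3)·ratio = −(-9)·63 = 567.
New z = 120 + 567 = 687.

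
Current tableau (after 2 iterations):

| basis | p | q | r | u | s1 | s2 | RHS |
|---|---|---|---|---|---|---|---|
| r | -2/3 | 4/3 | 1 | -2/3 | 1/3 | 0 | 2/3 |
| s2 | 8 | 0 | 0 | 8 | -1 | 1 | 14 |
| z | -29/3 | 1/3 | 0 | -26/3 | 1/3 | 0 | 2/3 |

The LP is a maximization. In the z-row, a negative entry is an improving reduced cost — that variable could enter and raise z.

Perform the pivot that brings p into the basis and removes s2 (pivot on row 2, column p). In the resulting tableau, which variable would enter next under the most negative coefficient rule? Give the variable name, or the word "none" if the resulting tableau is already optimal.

s1

Pivot element 8. New z-row = old z-row − (-29/3)·(row 2/8).
Updated z-row coefficients: p: 0, q: 1/3, r: 0, u: 1, s1: -7/8, s2: 29/24.
The most negative is -7/8 in column s1, so s1 would enter next.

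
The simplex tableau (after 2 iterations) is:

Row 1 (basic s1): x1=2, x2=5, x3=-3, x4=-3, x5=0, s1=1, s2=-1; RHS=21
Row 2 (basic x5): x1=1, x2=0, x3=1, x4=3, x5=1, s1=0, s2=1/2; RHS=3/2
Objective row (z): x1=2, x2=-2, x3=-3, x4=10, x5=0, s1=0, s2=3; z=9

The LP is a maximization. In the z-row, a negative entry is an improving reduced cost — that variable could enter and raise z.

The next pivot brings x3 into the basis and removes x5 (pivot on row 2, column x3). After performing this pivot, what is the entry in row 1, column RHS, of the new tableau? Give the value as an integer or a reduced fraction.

51/2

Pivot element is row 2, column x3: 1.
Normalize row 2: new (row 2, RHS) = (3/2)/1 = 3/2.
row 1 ← row 1 − (-3)·(new row 2): 21 − (-3)·(3/2) = 51/2.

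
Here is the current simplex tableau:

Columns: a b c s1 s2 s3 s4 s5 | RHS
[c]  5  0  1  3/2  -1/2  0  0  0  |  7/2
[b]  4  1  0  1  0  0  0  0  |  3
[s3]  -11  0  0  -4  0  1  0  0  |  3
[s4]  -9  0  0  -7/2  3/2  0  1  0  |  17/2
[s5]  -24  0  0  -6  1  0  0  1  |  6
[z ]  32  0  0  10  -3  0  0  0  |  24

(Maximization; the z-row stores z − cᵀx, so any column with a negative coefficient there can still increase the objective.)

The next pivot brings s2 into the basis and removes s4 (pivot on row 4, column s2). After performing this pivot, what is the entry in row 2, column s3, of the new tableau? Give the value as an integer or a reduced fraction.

Pivot element is row 4, column s2: 3/2.
Normalize row 4: new (row 4, s3) = 0/(3/2) = 0.
row 2 ← row 2 − 0·(new row 4): 0 − 0·0 = 0.

0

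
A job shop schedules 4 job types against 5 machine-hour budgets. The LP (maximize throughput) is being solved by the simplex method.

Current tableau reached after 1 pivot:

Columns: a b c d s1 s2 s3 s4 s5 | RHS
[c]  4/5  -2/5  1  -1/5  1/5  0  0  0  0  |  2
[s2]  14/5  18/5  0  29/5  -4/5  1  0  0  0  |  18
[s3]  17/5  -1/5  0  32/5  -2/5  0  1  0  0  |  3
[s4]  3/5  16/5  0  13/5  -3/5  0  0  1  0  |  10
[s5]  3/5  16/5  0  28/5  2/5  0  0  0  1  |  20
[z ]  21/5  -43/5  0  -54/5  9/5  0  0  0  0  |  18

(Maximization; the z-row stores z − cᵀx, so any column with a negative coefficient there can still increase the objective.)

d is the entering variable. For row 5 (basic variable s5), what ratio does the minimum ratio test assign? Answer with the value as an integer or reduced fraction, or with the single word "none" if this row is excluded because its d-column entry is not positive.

25/7

Ratio = RHS / (d entry) = 20 / (28/5) = 25/7.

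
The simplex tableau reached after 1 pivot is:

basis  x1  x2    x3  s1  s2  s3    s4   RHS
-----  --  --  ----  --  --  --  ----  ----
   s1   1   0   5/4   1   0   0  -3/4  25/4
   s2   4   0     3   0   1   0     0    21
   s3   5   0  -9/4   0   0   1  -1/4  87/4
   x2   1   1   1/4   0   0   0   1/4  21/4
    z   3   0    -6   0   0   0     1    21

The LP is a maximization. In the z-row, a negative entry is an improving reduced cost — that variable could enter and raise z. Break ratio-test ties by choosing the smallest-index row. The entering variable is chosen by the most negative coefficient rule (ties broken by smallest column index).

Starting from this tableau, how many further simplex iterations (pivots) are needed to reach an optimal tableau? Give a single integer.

pivot: x3 in, s1 out → z = 51
pivot: s4 in, s2 out → z = 179/3
No improving column remains; optimal.

2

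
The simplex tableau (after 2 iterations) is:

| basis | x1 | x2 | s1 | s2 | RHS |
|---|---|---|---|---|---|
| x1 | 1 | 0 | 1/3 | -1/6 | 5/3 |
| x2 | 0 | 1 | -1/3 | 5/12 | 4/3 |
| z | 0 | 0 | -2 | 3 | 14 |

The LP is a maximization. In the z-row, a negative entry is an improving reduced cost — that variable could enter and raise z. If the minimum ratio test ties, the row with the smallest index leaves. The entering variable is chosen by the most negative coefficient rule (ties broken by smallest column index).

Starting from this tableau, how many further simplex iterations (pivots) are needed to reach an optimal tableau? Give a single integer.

pivot: s1 in, x1 out → z = 24
No improving column remains; optimal.

1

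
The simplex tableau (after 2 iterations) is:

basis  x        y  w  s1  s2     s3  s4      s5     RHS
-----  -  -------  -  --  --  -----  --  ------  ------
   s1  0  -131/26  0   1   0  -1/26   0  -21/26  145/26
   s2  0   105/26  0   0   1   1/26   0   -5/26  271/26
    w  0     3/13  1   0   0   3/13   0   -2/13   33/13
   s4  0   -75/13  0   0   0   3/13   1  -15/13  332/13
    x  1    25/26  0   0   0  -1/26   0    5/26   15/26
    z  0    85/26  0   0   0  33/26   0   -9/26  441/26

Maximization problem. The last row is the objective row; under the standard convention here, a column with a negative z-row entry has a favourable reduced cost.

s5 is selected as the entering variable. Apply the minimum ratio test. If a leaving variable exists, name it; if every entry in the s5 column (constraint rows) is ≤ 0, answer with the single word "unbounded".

Ratios: row 1 (s1): entry -21/26 ≤ 0, skip; row 2 (s2): entry -5/26 ≤ 0, skip; row 3 (w): entry -2/13 ≤ 0, skip; row 4 (s4): entry -15/13 ≤ 0, skip; row 5 (x): (15/26)/(5/26) = 3.
Minimum ratio is in the x row, so x leaves.

x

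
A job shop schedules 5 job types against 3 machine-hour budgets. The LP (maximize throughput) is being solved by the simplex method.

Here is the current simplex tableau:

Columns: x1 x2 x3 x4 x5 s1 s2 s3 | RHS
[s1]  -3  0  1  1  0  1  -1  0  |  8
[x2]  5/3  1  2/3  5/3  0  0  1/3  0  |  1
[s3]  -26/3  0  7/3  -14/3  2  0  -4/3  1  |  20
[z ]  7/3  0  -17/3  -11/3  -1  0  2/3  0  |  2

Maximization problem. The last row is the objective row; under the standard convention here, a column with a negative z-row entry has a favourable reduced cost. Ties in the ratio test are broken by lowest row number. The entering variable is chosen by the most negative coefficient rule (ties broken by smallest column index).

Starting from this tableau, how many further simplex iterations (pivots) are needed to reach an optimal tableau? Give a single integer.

pivot: x3 in, x2 out → z = 21/2
pivot: x5 in, s3 out → z = 75/4
No improving column remains; optimal.

2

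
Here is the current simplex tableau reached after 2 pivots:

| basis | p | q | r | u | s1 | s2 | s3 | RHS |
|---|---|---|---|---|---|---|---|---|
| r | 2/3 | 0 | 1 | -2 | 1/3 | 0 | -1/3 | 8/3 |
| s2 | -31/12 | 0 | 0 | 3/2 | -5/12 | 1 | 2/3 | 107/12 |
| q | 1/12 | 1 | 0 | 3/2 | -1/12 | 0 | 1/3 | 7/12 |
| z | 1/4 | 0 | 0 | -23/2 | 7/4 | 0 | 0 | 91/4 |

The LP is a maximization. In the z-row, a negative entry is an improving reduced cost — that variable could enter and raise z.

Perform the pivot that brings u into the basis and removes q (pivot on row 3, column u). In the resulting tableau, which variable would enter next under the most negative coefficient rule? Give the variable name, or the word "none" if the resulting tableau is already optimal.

none

Pivot element 3/2. New z-row = old z-row − (-23/2)·(row 3/(3/2)).
Updated z-row coefficients: p: 8/9, q: 23/3, r: 0, u: 0, s1: 10/9, s2: 0, s3: 23/9.
No coefficient is strictly negative; the tableau after this pivot is optimal.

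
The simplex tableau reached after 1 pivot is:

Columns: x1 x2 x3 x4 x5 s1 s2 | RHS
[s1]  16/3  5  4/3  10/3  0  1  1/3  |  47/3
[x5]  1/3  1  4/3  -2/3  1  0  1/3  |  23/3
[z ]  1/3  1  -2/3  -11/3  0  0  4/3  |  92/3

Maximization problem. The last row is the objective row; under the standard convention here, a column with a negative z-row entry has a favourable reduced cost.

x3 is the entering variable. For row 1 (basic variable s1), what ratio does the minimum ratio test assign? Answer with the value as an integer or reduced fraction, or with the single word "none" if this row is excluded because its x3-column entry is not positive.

47/4

Ratio = RHS / (x3 entry) = (47/3) / (4/3) = 47/4.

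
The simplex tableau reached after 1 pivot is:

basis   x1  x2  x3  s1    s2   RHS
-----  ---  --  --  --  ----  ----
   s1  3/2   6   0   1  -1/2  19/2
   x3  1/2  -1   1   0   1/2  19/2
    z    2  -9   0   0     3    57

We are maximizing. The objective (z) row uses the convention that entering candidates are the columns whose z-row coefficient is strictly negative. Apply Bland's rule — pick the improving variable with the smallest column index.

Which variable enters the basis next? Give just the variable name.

x2

Objective-row coefficients: x1: 2, x2: -9, x3: 0, s1: 0, s2: 3.
Improving columns: x2. Bland's rule picks the smallest column index → x2.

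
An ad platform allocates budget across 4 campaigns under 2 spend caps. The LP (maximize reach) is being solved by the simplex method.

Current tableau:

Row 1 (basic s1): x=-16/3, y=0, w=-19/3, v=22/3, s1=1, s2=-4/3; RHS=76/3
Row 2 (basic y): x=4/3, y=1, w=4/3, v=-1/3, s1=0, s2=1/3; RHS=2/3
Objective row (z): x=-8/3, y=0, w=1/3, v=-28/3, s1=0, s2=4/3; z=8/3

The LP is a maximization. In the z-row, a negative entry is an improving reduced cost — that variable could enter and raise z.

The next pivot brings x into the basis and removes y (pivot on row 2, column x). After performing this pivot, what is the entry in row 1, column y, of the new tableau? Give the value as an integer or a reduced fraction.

Pivot element is row 2, column x: 4/3.
Normalize row 2: new (row 2, y) = 1/(4/3) = 3/4.
row 1 ← row 1 − (-16/3)·(new row 2): 0 − (-16/3)·(3/4) = 4.

4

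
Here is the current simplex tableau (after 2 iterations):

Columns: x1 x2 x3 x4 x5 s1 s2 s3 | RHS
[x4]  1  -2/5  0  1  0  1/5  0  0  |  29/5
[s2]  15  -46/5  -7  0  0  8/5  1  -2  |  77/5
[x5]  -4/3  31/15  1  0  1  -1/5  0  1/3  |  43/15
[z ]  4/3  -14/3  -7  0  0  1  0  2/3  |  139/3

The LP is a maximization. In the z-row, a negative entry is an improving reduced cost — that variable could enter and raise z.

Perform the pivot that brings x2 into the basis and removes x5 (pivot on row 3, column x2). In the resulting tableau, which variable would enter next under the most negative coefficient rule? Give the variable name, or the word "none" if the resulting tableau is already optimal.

Pivot element 31/15. New z-row = old z-row − (-14/3)·(row 3/(31/15)).
Updated z-row coefficients: x1: -52/31, x2: 0, x3: -147/31, x4: 0, x5: 70/31, s1: 17/31, s2: 0, s3: 44/31.
The most negative is -147/31 in column x3, so x3 would enter next.

x3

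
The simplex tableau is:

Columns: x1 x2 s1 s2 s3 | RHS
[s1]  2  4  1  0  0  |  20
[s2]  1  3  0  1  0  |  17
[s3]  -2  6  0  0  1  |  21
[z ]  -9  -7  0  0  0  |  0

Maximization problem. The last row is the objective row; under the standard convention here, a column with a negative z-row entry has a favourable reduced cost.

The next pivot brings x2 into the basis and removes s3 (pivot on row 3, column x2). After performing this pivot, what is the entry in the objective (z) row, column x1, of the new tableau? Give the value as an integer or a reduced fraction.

Pivot element is row 3, column x2: 6.
Normalize row 3: new (row 3, x1) = (-2)/6 = -1/3.
z-row ← z-row − (-7)·(new row 3): -9 − (-7)·(-1/3) = -34/3.

-34/3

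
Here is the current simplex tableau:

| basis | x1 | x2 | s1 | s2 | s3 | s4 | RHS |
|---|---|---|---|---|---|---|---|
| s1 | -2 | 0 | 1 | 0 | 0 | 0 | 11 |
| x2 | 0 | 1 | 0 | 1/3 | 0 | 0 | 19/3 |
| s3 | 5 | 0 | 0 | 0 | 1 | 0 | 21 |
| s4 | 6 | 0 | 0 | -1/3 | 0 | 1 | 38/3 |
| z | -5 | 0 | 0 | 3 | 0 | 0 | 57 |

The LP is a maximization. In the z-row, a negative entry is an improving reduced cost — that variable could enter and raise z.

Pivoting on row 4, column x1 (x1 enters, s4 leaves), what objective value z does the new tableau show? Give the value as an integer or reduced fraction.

608/9

Minimum ratio for x1: (38/3)/6 = 19/9.
z changes by −(z-row coeff of x1)·ratio = −(-5)·(19/9) = 95/9.
New z = 57 + (95/9) = 608/9.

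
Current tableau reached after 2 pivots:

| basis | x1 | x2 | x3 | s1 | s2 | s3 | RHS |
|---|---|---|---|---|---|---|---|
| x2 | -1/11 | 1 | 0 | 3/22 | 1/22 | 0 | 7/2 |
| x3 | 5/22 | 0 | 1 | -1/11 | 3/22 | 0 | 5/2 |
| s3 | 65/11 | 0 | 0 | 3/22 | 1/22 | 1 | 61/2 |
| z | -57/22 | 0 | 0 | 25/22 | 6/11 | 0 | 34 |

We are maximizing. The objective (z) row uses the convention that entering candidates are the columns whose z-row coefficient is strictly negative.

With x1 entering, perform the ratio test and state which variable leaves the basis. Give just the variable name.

Ratios: row 1 (x2): entry -1/11 ≤ 0, skip; row 2 (x3): (5/2)/(5/22) = 11; row 3 (s3): (61/2)/(65/11) = 671/130.
Minimum ratio 671/130 is in the s3 row, so s3 leaves.

s3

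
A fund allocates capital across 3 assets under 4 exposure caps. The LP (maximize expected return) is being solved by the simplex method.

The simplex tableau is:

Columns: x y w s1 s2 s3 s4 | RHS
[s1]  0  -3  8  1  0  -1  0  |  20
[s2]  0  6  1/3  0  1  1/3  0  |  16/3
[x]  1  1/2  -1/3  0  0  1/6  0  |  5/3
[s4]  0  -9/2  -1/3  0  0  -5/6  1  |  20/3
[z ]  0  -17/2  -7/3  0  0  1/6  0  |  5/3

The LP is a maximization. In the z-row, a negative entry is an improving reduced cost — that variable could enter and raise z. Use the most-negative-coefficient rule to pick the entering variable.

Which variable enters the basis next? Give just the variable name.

y

Objective-row coefficients: x: 0, y: -17/2, w: -7/3, s1: 0, s2: 0, s3: 1/6, s4: 0.
The most negative is -17/2 in column y, so y enters.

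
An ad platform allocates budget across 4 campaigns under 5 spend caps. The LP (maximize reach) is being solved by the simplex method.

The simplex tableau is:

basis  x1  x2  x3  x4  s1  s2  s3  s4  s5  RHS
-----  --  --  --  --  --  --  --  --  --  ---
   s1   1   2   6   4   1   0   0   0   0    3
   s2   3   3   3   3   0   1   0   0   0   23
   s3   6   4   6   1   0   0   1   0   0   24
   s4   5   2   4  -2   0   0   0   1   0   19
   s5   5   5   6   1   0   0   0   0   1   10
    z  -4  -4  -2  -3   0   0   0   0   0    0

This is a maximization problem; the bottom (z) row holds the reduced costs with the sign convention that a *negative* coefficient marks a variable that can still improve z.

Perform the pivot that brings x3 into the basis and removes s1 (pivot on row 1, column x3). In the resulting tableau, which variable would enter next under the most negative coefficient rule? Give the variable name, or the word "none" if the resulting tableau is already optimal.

x1

Pivot element 6. New z-row = old z-row − (-2)·(row 1/6).
Updated z-row coefficients: x1: -11/3, x2: -10/3, x3: 0, x4: -5/3, s1: 1/3, s2: 0, s3: 0, s4: 0, s5: 0.
The most negative is -11/3 in column x1, so x1 would enter next.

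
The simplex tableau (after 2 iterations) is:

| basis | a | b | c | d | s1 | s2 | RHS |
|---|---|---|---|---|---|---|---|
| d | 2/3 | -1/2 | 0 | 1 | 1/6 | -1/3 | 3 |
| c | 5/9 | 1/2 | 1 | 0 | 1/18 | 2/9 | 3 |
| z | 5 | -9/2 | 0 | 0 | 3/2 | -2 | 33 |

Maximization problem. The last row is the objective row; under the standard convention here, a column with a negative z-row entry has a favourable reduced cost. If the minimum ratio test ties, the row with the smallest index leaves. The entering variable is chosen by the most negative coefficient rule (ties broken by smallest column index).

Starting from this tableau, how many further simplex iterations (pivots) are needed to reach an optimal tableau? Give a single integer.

1

pivot: b in, c out → z = 60
No improving column remains; optimal.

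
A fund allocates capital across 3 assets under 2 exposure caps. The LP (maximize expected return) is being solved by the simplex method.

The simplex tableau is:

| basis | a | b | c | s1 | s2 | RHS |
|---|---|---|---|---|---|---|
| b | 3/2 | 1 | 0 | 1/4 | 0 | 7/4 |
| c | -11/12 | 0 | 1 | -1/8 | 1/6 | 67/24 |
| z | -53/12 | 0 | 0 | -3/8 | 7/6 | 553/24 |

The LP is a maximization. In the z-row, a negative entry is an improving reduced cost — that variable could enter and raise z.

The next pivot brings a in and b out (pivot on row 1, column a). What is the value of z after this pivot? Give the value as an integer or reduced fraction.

Minimum ratio for a: (7/4)/(3/2) = 7/6.
z changes by −(z-row coeff of a)·ratio = −(-53/12)·(7/6) = 371/72.
New z = 553/24 + (371/72) = 1015/36.

1015/36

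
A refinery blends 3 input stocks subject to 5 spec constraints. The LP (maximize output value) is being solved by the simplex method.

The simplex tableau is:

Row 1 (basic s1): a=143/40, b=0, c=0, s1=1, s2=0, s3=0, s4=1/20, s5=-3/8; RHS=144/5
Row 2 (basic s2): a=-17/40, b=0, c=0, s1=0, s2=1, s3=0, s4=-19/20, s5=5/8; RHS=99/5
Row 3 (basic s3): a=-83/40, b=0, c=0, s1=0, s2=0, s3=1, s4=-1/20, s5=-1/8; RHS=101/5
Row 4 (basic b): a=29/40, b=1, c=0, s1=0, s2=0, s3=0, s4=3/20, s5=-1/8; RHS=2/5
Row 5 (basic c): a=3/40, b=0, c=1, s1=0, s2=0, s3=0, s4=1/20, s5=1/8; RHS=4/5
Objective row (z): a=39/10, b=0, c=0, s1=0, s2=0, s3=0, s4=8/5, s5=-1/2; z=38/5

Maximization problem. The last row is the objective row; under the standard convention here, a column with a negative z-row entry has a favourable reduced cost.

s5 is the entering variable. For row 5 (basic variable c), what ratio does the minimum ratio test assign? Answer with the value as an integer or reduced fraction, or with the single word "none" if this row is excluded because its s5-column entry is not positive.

32/5

Ratio = RHS / (s5 entry) = (4/5) / (1/8) = 32/5.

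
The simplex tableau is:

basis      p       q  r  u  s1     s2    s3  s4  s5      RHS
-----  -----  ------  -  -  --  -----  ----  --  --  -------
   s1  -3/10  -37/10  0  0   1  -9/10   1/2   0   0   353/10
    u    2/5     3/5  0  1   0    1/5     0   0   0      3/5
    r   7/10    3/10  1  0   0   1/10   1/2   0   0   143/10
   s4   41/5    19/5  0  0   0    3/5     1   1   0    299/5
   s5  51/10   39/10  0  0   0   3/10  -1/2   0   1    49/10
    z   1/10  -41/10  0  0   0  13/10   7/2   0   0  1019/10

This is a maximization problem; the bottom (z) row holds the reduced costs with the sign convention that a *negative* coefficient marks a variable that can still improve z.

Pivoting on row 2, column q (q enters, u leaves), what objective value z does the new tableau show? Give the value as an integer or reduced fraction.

106

Minimum ratio for q: (3/5)/(3/5) = 1.
z changes by −(z-row coeff of q)·ratio = −(-41/10)·1 = 41/10.
New z = 1019/10 + (41/10) = 106.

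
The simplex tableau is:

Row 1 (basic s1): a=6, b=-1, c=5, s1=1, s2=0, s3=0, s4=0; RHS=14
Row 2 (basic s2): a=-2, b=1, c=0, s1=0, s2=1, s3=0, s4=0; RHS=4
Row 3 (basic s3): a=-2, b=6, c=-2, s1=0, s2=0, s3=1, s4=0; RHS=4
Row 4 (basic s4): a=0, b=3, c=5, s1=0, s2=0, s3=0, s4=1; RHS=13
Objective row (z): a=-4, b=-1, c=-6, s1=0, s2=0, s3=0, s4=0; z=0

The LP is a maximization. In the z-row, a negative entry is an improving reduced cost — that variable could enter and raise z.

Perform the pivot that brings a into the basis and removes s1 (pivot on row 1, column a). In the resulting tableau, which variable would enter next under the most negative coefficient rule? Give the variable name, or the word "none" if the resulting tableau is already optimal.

Pivot element 6. New z-row = old z-row − (-4)·(row 1/6).
Updated z-row coefficients: a: 0, b: -5/3, c: -8/3, s1: 2/3, s2: 0, s3: 0, s4: 0.
The most negative is -8/3 in column c, so c would enter next.

c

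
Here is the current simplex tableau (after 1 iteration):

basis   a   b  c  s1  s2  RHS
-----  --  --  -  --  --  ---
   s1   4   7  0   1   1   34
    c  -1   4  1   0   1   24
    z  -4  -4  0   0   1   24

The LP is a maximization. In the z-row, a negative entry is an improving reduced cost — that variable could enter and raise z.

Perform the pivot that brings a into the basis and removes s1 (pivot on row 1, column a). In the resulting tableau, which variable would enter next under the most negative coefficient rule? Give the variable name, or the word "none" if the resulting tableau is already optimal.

Pivot element 4. New z-row = old z-row − (-4)·(row 1/4).
Updated z-row coefficients: a: 0, b: 3, c: 0, s1: 1, s2: 2.
No coefficient is strictly negative; the tableau after this pivot is optimal.

none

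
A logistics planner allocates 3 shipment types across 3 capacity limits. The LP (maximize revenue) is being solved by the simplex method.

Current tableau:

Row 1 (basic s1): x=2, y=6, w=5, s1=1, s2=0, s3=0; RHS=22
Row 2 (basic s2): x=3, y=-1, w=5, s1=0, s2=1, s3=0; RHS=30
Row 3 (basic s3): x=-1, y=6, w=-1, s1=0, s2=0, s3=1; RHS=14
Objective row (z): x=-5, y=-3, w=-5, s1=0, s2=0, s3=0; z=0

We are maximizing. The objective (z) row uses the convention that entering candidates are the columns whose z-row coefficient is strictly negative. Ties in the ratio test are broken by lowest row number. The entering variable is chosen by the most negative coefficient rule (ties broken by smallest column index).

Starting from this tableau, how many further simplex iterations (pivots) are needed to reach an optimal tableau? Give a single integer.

2

pivot: x in, s2 out → z = 50
pivot: y in, s1 out → z = 257/5
No improving column remains; optimal.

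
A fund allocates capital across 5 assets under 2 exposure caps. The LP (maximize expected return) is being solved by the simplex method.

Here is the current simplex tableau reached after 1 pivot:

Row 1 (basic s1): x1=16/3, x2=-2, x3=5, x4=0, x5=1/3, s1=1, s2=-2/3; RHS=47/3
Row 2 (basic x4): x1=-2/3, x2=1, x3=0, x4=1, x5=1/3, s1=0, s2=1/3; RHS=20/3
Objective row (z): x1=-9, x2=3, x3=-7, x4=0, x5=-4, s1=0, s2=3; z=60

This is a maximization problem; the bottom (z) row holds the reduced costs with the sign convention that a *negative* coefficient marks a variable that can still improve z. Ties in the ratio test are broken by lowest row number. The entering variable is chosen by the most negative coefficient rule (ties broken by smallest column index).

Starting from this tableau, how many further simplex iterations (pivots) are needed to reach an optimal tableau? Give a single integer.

2

pivot: x1 in, s1 out → z = 1383/16
pivot: x5 in, x4 out → z = 331/2
No improving column remains; optimal.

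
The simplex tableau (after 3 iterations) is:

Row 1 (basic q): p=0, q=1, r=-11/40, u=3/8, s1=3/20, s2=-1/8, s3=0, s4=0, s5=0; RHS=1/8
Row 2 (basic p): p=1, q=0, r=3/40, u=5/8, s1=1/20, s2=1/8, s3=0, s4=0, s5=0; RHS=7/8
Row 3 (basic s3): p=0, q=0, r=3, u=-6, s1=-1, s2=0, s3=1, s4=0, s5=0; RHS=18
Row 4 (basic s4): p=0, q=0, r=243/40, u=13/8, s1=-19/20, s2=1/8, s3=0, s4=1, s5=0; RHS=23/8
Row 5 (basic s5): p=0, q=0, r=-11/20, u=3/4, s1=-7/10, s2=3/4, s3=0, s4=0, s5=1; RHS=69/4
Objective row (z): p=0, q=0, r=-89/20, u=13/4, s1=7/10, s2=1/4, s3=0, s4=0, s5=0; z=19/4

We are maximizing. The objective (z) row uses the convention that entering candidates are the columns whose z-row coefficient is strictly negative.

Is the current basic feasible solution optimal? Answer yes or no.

Column r has objective-row coefficient -89/20, which is negative; an improving pivot exists, so not yet optimal.

no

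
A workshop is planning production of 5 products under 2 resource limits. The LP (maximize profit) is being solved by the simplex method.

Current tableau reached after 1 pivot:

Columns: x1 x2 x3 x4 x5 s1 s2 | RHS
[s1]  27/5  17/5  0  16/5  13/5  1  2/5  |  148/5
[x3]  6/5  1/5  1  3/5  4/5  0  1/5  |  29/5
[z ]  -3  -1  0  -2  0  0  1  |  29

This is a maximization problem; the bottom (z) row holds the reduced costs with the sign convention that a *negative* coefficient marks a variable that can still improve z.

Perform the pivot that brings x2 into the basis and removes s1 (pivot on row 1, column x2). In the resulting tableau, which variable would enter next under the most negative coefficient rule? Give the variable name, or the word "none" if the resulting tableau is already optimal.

Pivot element 17/5. New z-row = old z-row − (-1)·(row 1/(17/5)).
Updated z-row coefficients: x1: -24/17, x2: 0, x3: 0, x4: -18/17, x5: 13/17, s1: 5/17, s2: 19/17.
The most negative is -24/17 in column x1, so x1 would enter next.

x1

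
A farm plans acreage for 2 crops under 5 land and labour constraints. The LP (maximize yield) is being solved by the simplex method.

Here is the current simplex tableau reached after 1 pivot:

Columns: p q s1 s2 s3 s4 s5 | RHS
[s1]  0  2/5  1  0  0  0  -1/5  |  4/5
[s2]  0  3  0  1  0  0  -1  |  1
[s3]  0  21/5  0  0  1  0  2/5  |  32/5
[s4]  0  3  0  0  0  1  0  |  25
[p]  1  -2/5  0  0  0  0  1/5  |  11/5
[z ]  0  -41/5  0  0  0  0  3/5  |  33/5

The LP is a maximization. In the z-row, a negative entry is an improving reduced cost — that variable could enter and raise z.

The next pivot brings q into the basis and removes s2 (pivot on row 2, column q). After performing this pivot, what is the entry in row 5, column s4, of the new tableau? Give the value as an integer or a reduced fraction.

0

Pivot element is row 2, column q: 3.
Normalize row 2: new (row 2, s4) = 0/3 = 0.
row 5 ← row 5 − (-2/5)·(new row 2): 0 − (-2/5)·0 = 0.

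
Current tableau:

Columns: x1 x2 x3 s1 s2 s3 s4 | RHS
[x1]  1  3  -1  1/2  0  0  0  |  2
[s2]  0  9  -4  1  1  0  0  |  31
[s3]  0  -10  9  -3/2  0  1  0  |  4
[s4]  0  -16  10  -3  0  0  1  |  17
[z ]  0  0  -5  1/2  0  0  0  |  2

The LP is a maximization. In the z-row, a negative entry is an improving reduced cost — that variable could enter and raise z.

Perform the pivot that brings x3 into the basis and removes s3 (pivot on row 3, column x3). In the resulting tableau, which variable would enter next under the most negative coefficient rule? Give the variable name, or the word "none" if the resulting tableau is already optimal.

x2

Pivot element 9. New z-row = old z-row − (-5)·(row 3/9).
Updated z-row coefficients: x1: 0, x2: -50/9, x3: 0, s1: -1/3, s2: 0, s3: 5/9, s4: 0.
The most negative is -50/9 in column x2, so x2 would enter next.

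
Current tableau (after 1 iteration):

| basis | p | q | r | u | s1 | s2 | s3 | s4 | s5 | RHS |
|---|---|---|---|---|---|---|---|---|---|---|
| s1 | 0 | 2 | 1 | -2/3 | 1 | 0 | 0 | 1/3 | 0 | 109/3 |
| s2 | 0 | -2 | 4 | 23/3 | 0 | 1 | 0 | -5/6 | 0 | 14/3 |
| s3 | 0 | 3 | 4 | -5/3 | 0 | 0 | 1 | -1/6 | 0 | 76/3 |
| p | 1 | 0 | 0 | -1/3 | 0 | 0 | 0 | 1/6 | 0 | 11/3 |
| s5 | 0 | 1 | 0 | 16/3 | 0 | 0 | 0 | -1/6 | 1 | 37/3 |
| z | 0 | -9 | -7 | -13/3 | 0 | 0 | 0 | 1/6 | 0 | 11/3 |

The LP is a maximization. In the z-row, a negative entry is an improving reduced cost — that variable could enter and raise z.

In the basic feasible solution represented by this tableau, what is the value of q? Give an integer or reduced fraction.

q is nonbasic (not in the basis column), so its value in the current BFS is 0.

0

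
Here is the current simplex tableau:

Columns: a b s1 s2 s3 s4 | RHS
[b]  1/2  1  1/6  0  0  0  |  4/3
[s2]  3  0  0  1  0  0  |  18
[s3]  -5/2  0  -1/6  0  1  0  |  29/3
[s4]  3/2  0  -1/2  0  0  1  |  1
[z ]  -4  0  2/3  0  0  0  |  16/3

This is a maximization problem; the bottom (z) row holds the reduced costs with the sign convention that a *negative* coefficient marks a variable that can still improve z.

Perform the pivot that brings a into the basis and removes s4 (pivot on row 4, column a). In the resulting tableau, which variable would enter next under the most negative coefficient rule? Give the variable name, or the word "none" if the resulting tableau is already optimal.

Pivot element 3/2. New z-row = old z-row − (-4)·(row 4/(3/2)).
Updated z-row coefficients: a: 0, b: 0, s1: -2/3, s2: 0, s3: 0, s4: 8/3.
The most negative is -2/3 in column s1, so s1 would enter next.

s1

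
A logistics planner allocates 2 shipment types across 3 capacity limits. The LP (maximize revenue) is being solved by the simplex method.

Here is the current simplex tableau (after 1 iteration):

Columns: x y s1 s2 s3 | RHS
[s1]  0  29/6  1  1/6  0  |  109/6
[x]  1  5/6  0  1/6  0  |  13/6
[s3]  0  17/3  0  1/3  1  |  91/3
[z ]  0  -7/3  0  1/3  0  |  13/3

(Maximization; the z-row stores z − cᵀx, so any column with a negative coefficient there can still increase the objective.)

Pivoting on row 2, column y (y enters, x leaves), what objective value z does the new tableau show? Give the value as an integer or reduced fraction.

52/5

Minimum ratio for y: (13/6)/(5/6) = 13/5.
z changes by −(z-row coeff of y)·ratio = −(-7/3)·(13/5) = 91/15.
New z = 13/3 + (91/15) = 52/5.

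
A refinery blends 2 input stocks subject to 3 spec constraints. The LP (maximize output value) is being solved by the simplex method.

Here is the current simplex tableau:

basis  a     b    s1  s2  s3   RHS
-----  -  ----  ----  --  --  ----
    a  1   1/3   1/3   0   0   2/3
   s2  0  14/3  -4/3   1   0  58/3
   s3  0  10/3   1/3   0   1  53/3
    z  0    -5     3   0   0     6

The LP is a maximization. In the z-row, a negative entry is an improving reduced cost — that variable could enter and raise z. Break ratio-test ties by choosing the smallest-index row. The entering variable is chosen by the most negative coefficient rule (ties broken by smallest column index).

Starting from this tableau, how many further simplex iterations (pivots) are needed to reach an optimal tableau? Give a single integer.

1

pivot: b in, a out → z = 16
No improving column remains; optimal.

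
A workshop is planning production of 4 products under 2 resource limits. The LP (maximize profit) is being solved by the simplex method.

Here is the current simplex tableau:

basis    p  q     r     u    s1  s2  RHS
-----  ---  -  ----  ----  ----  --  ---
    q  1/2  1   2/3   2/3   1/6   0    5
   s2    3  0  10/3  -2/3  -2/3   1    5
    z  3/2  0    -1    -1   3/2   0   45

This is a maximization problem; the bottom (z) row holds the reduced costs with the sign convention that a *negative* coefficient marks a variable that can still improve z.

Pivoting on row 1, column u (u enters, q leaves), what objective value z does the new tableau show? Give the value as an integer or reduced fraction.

Minimum ratio for u: 5/(2/3) = 15/2.
z changes by −(z-row coeff of u)·ratio = −(-1)·(15/2) = 15/2.
New z = 45 + (15/2) = 105/2.

105/2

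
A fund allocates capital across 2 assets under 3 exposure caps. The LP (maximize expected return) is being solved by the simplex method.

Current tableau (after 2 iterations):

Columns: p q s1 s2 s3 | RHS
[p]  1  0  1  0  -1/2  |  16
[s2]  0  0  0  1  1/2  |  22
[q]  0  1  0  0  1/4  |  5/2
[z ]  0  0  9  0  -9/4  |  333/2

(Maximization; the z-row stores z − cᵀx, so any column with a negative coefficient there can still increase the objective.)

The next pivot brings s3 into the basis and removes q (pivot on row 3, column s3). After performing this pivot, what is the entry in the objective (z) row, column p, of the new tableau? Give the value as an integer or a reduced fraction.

0

Pivot element is row 3, column s3: 1/4.
Normalize row 3: new (row 3, p) = 0/(1/4) = 0.
z-row ← z-row − (-9/4)·(new row 3): 0 − (-9/4)·0 = 0.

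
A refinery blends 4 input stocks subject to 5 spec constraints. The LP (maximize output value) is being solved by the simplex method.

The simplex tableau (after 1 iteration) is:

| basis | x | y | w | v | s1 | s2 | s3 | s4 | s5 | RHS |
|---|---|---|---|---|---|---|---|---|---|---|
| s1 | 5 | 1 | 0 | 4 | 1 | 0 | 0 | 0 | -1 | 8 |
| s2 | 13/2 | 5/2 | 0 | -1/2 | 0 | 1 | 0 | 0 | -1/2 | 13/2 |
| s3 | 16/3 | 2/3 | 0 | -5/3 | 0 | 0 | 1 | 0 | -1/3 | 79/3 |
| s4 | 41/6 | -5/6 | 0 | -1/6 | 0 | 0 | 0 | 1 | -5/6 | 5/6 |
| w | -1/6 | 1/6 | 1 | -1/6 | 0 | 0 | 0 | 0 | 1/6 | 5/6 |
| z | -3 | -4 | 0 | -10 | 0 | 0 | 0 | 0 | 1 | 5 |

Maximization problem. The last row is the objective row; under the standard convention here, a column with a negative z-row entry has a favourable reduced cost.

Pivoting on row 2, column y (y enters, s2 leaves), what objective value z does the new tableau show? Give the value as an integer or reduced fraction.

77/5

Minimum ratio for y: (13/2)/(5/2) = 13/5.
z changes by −(z-row coeff of y)·ratio = −(-4)·(13/5) = 52/5.
New z = 5 + (52/5) = 77/5.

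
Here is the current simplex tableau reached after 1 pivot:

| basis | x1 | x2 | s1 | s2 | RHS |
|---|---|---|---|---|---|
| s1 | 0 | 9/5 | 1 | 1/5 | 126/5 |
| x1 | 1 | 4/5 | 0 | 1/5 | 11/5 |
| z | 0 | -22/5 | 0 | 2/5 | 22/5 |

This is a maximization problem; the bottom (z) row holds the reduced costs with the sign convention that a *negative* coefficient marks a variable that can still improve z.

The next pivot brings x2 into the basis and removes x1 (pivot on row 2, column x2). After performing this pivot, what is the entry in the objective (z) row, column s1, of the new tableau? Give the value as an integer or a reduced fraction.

Pivot element is row 2, column x2: 4/5.
Normalize row 2: new (row 2, s1) = 0/(4/5) = 0.
z-row ← z-row − (-22/5)·(new row 2): 0 − (-22/5)·0 = 0.

0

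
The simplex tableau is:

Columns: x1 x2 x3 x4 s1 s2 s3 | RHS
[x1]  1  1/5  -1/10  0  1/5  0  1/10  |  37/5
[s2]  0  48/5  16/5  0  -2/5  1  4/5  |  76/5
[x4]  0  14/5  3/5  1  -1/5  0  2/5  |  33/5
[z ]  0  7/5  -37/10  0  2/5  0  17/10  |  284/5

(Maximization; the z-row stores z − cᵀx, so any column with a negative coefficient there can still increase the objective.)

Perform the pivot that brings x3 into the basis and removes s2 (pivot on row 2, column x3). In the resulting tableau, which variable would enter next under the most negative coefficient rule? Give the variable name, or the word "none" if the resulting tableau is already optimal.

Pivot element 16/5. New z-row = old z-row − (-37/10)·(row 2/(16/5)).
Updated z-row coefficients: x1: 0, x2: 25/2, x3: 0, x4: 0, s1: -1/16, s2: 37/32, s3: 21/8.
The most negative is -1/16 in column s1, so s1 would enter next.

s1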